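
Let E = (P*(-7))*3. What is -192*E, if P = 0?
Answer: 0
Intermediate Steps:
E = 0 (E = (0*(-7))*3 = 0*3 = 0)
-192*E = -192*0 = 0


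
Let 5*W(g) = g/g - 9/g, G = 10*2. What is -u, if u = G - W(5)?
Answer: -504/25 ≈ -20.160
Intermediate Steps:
G = 20
W(g) = ⅕ - 9/(5*g) (W(g) = (g/g - 9/g)/5 = (1 - 9/g)/5 = ⅕ - 9/(5*g))
u = 504/25 (u = 20 - (-9 + 5)/(5*5) = 20 - (-4)/(5*5) = 20 - 1*(-4/25) = 20 + 4/25 = 504/25 ≈ 20.160)
-u = -1*504/25 = -504/25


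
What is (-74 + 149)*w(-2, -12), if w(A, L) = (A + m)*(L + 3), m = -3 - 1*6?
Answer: 7425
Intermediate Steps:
m = -9 (m = -3 - 6 = -9)
w(A, L) = (-9 + A)*(3 + L) (w(A, L) = (A - 9)*(L + 3) = (-9 + A)*(3 + L))
(-74 + 149)*w(-2, -12) = (-74 + 149)*(-27 - 9*(-12) + 3*(-2) - 2*(-12)) = 75*(-27 + 108 - 6 + 24) = 75*99 = 7425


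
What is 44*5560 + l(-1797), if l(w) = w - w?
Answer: 244640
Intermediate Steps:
l(w) = 0
44*5560 + l(-1797) = 44*5560 + 0 = 244640 + 0 = 244640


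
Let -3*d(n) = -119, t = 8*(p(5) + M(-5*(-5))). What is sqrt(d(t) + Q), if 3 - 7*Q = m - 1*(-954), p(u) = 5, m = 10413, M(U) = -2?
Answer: I*sqrt(698439)/21 ≈ 39.797*I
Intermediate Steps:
t = 24 (t = 8*(5 - 2) = 8*3 = 24)
d(n) = 119/3 (d(n) = -1/3*(-119) = 119/3)
Q = -11364/7 (Q = 3/7 - (10413 - 1*(-954))/7 = 3/7 - (10413 + 954)/7 = 3/7 - 1/7*11367 = 3/7 - 11367/7 = -11364/7 ≈ -1623.4)
sqrt(d(t) + Q) = sqrt(119/3 - 11364/7) = sqrt(-33259/21) = I*sqrt(698439)/21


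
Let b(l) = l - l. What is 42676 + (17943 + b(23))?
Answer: 60619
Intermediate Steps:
b(l) = 0
42676 + (17943 + b(23)) = 42676 + (17943 + 0) = 42676 + 17943 = 60619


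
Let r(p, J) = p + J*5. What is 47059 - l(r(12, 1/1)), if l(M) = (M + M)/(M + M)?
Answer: 47058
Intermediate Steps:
r(p, J) = p + 5*J
l(M) = 1 (l(M) = (2*M)/((2*M)) = (2*M)*(1/(2*M)) = 1)
47059 - l(r(12, 1/1)) = 47059 - 1*1 = 47059 - 1 = 47058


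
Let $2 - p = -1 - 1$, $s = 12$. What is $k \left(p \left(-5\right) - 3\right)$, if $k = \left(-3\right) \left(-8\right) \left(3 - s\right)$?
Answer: $4968$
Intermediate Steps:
$p = 4$ ($p = 2 - \left(-1 - 1\right) = 2 - -2 = 2 + 2 = 4$)
$k = -216$ ($k = \left(-3\right) \left(-8\right) \left(3 - 12\right) = 24 \left(3 - 12\right) = 24 \left(-9\right) = -216$)
$k \left(p \left(-5\right) - 3\right) = - 216 \left(4 \left(-5\right) - 3\right) = - 216 \left(-20 - 3\right) = \left(-216\right) \left(-23\right) = 4968$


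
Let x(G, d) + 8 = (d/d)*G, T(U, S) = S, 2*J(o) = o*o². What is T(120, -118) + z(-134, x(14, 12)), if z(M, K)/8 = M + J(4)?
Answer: -934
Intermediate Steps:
J(o) = o³/2 (J(o) = (o*o²)/2 = o³/2)
x(G, d) = -8 + G (x(G, d) = -8 + (d/d)*G = -8 + 1*G = -8 + G)
z(M, K) = 256 + 8*M (z(M, K) = 8*(M + (½)*4³) = 8*(M + (½)*64) = 8*(M + 32) = 8*(32 + M) = 256 + 8*M)
T(120, -118) + z(-134, x(14, 12)) = -118 + (256 + 8*(-134)) = -118 + (256 - 1072) = -118 - 816 = -934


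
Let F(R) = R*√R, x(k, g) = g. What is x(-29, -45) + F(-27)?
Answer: -45 - 81*I*√3 ≈ -45.0 - 140.3*I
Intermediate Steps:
F(R) = R^(3/2)
x(-29, -45) + F(-27) = -45 + (-27)^(3/2) = -45 - 81*I*√3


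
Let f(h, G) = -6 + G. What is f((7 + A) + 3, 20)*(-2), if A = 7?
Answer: -28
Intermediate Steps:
f((7 + A) + 3, 20)*(-2) = (-6 + 20)*(-2) = 14*(-2) = -28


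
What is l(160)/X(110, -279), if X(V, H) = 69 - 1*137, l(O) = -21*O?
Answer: 840/17 ≈ 49.412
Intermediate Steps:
X(V, H) = -68 (X(V, H) = 69 - 137 = -68)
l(160)/X(110, -279) = -21*160/(-68) = -3360*(-1/68) = 840/17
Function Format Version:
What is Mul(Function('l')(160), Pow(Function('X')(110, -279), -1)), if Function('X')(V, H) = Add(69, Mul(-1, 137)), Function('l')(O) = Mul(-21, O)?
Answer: Rational(840, 17) ≈ 49.412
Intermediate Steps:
Function('X')(V, H) = -68 (Function('X')(V, H) = Add(69, -137) = -68)
Mul(Function('l')(160), Pow(Function('X')(110, -279), -1)) = Mul(Mul(-21, 160), Pow(-68, -1)) = Mul(-3360, Rational(-1, 68)) = Rational(840, 17)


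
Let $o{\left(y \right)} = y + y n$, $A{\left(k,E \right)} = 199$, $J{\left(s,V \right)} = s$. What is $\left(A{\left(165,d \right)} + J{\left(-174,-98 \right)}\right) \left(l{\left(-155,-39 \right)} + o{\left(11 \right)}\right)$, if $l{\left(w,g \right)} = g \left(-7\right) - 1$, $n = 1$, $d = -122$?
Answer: $7350$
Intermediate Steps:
$o{\left(y \right)} = 2 y$ ($o{\left(y \right)} = y + y 1 = y + y = 2 y$)
$l{\left(w,g \right)} = -1 - 7 g$ ($l{\left(w,g \right)} = - 7 g - 1 = -1 - 7 g$)
$\left(A{\left(165,d \right)} + J{\left(-174,-98 \right)}\right) \left(l{\left(-155,-39 \right)} + o{\left(11 \right)}\right) = \left(199 - 174\right) \left(\left(-1 - -273\right) + 2 \cdot 11\right) = 25 \left(\left(-1 + 273\right) + 22\right) = 25 \left(272 + 22\right) = 25 \cdot 294 = 7350$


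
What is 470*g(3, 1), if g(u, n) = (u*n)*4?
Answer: 5640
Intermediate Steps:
g(u, n) = 4*n*u (g(u, n) = (n*u)*4 = 4*n*u)
470*g(3, 1) = 470*(4*1*3) = 470*12 = 5640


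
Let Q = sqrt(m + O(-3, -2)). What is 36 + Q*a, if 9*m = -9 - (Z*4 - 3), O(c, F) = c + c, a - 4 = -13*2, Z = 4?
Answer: 36 - 44*I*sqrt(19)/3 ≈ 36.0 - 63.931*I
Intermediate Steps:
a = -22 (a = 4 - 13*2 = 4 - 26 = -22)
O(c, F) = 2*c
m = -22/9 (m = (-9 - (4*4 - 3))/9 = (-9 - (16 - 3))/9 = (-9 - 1*13)/9 = (-9 - 13)/9 = (1/9)*(-22) = -22/9 ≈ -2.4444)
Q = 2*I*sqrt(19)/3 (Q = sqrt(-22/9 + 2*(-3)) = sqrt(-22/9 - 6) = sqrt(-76/9) = 2*I*sqrt(19)/3 ≈ 2.9059*I)
36 + Q*a = 36 + (2*I*sqrt(19)/3)*(-22) = 36 - 44*I*sqrt(19)/3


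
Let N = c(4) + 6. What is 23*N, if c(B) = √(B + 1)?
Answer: 138 + 23*√5 ≈ 189.43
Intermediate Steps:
c(B) = √(1 + B)
N = 6 + √5 (N = √(1 + 4) + 6 = √5 + 6 = 6 + √5 ≈ 8.2361)
23*N = 23*(6 + √5) = 138 + 23*√5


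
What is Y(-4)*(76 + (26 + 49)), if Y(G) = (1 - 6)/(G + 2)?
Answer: 755/2 ≈ 377.50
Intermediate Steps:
Y(G) = -5/(2 + G)
Y(-4)*(76 + (26 + 49)) = (-5/(2 - 4))*(76 + (26 + 49)) = (-5/(-2))*(76 + 75) = -5*(-1/2)*151 = (5/2)*151 = 755/2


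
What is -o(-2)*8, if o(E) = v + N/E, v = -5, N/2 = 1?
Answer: 48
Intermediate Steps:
N = 2 (N = 2*1 = 2)
o(E) = -5 + 2/E
-o(-2)*8 = -(-5 + 2/(-2))*8 = -(-5 + 2*(-1/2))*8 = -(-5 - 1)*8 = -1*(-6)*8 = 6*8 = 48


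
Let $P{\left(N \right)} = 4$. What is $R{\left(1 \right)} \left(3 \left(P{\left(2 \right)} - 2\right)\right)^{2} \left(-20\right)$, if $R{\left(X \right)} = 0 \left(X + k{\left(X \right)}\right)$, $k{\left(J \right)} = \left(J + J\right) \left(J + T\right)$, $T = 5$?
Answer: $0$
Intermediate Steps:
$k{\left(J \right)} = 2 J \left(5 + J\right)$ ($k{\left(J \right)} = \left(J + J\right) \left(J + 5\right) = 2 J \left(5 + J\right)$)
$R{\left(X \right)} = 0$ ($R{\left(X \right)} = 0 \left(X + 2 X \left(5 + X\right)\right) = 0$)
$R{\left(1 \right)} \left(3 \left(P{\left(2 \right)} - 2\right)\right)^{2} \left(-20\right) = 0 \left(3 \left(4 - 2\right)\right)^{2} \left(-20\right) = 0 \left(3 \cdot 2\right)^{2} \left(-20\right) = 0 \cdot 6^{2} \left(-20\right) = 0 \cdot 36 \left(-20\right) = 0 \left(-20\right) = 0$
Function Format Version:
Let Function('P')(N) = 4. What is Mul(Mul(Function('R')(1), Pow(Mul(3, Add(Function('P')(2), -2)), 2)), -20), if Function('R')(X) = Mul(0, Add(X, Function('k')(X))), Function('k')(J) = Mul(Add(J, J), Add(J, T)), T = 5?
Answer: 0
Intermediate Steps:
Function('k')(J) = Mul(2, J, Add(5, J)) (Function('k')(J) = Mul(Add(J, J), Add(J, 5)) = Mul(Mul(2, J), Add(5, J)) = Mul(2, J, Add(5, J)))
Function('R')(X) = 0 (Function('R')(X) = Mul(0, Add(X, Mul(2, X, Add(5, X)))) = 0)
Mul(Mul(Function('R')(1), Pow(Mul(3, Add(Function('P')(2), -2)), 2)), -20) = Mul(Mul(0, Pow(Mul(3, Add(4, -2)), 2)), -20) = Mul(Mul(0, Pow(Mul(3, 2), 2)), -20) = Mul(Mul(0, Pow(6, 2)), -20) = Mul(Mul(0, 36), -20) = Mul(0, -20) = 0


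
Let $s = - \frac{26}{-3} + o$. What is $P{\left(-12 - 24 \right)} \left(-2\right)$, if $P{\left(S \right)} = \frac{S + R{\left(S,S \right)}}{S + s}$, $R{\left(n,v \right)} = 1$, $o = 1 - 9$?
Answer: $- \frac{105}{53} \approx -1.9811$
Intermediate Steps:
$o = -8$
$s = \frac{2}{3}$ ($s = - \frac{26}{-3} - 8 = \left(-26\right) \left(- \frac{1}{3}\right) - 8 = \frac{26}{3} - 8 = \frac{2}{3} \approx 0.66667$)
$P{\left(S \right)} = \frac{1 + S}{\frac{2}{3} + S}$ ($P{\left(S \right)} = \frac{S + 1}{S + \frac{2}{3}} = \frac{1 + S}{\frac{2}{3} + S}$)
$P{\left(-12 - 24 \right)} \left(-2\right) = \frac{3 \left(1 - 36\right)}{2 + 3 \left(-12 - 24\right)} \left(-2\right) = \frac{3 \left(1 - 36\right)}{2 + 3 \left(-36\right)} \left(-2\right) = 3 \frac{1}{2 - 108} \left(-35\right) \left(-2\right) = 3 \frac{1}{-106} \left(-35\right) \left(-2\right) = 3 \left(- \frac{1}{106}\right) \left(-35\right) \left(-2\right) = \frac{105}{106} \left(-2\right) = - \frac{105}{53}$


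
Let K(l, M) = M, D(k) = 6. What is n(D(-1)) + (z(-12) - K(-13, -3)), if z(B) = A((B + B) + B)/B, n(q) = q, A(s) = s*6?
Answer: 27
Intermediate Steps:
A(s) = 6*s
z(B) = 18 (z(B) = (6*((B + B) + B))/B = (6*(2*B + B))/B = (6*(3*B))/B = (18*B)/B = 18)
n(D(-1)) + (z(-12) - K(-13, -3)) = 6 + (18 - 1*(-3)) = 6 + (18 + 3) = 6 + 21 = 27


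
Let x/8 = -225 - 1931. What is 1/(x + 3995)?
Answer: -1/13253 ≈ -7.5455e-5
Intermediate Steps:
x = -17248 (x = 8*(-225 - 1931) = 8*(-2156) = -17248)
1/(x + 3995) = 1/(-17248 + 3995) = 1/(-13253) = -1/13253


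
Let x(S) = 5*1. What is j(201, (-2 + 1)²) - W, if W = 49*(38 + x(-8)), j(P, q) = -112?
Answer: -2219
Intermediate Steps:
x(S) = 5
W = 2107 (W = 49*(38 + 5) = 49*43 = 2107)
j(201, (-2 + 1)²) - W = -112 - 1*2107 = -112 - 2107 = -2219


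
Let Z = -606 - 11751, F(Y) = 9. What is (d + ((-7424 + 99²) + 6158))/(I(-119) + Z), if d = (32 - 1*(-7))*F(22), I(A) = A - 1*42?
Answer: -4443/6259 ≈ -0.70986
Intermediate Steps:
I(A) = -42 + A (I(A) = A - 42 = -42 + A)
d = 351 (d = (32 - 1*(-7))*9 = (32 + 7)*9 = 39*9 = 351)
Z = -12357
(d + ((-7424 + 99²) + 6158))/(I(-119) + Z) = (351 + ((-7424 + 99²) + 6158))/((-42 - 119) - 12357) = (351 + ((-7424 + 9801) + 6158))/(-161 - 12357) = (351 + (2377 + 6158))/(-12518) = (351 + 8535)*(-1/12518) = 8886*(-1/12518) = -4443/6259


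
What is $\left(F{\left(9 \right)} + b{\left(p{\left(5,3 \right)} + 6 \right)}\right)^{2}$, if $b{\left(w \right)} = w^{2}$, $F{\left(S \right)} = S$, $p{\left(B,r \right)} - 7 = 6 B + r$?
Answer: $4515625$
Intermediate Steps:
$p{\left(B,r \right)} = 7 + r + 6 B$ ($p{\left(B,r \right)} = 7 + \left(6 B + r\right) = 7 + \left(r + 6 B\right) = 7 + r + 6 B$)
$\left(F{\left(9 \right)} + b{\left(p{\left(5,3 \right)} + 6 \right)}\right)^{2} = \left(9 + \left(\left(7 + 3 + 6 \cdot 5\right) + 6\right)^{2}\right)^{2} = \left(9 + \left(\left(7 + 3 + 30\right) + 6\right)^{2}\right)^{2} = \left(9 + \left(40 + 6\right)^{2}\right)^{2} = \left(9 + 46^{2}\right)^{2} = \left(9 + 2116\right)^{2} = 2125^{2} = 4515625$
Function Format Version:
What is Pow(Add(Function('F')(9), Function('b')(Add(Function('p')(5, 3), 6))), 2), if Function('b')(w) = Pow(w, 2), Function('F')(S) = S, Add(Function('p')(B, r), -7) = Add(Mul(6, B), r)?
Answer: 4515625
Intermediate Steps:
Function('p')(B, r) = Add(7, r, Mul(6, B)) (Function('p')(B, r) = Add(7, Add(Mul(6, B), r)) = Add(7, Add(r, Mul(6, B))) = Add(7, r, Mul(6, B)))
Pow(Add(Function('F')(9), Function('b')(Add(Function('p')(5, 3), 6))), 2) = Pow(Add(9, Pow(Add(Add(7, 3, Mul(6, 5)), 6), 2)), 2) = Pow(Add(9, Pow(Add(Add(7, 3, 30), 6), 2)), 2) = Pow(Add(9, Pow(Add(40, 6), 2)), 2) = Pow(Add(9, Pow(46, 2)), 2) = Pow(Add(9, 2116), 2) = Pow(2125, 2) = 4515625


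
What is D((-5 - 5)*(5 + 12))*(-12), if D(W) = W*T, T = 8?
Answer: 16320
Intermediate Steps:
D(W) = 8*W (D(W) = W*8 = 8*W)
D((-5 - 5)*(5 + 12))*(-12) = (8*((-5 - 5)*(5 + 12)))*(-12) = (8*(-10*17))*(-12) = (8*(-170))*(-12) = -1360*(-12) = 16320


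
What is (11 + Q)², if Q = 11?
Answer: 484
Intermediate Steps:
(11 + Q)² = (11 + 11)² = 22² = 484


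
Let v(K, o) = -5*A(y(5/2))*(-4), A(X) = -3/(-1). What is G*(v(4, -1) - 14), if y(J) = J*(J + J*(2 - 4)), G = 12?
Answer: 552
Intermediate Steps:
y(J) = -J² (y(J) = J*(J + J*(-2)) = J*(J - 2*J) = J*(-J) = -J²)
A(X) = 3 (A(X) = -3*(-1) = 3)
v(K, o) = 60 (v(K, o) = -5*3*(-4) = -15*(-4) = 60)
G*(v(4, -1) - 14) = 12*(60 - 14) = 12*46 = 552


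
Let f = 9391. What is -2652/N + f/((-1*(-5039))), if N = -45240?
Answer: 2809053/1461310 ≈ 1.9223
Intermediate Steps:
-2652/N + f/((-1*(-5039))) = -2652/(-45240) + 9391/((-1*(-5039))) = -2652*(-1/45240) + 9391/5039 = 17/290 + 9391*(1/5039) = 17/290 + 9391/5039 = 2809053/1461310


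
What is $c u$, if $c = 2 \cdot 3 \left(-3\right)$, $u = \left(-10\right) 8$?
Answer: $1440$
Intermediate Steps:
$u = -80$
$c = -18$ ($c = 6 \left(-3\right) = -18$)
$c u = \left(-18\right) \left(-80\right) = 1440$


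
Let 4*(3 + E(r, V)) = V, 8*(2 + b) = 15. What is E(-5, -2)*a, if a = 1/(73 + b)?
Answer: -28/583 ≈ -0.048027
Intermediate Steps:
b = -⅛ (b = -2 + (⅛)*15 = -2 + 15/8 = -⅛ ≈ -0.12500)
E(r, V) = -3 + V/4
a = 8/583 (a = 1/(73 - ⅛) = 1/(583/8) = 8/583 ≈ 0.013722)
E(-5, -2)*a = (-3 + (¼)*(-2))*(8/583) = (-3 - ½)*(8/583) = -7/2*8/583 = -28/583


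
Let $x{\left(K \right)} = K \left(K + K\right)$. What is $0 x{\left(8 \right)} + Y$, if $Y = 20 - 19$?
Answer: $1$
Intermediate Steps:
$x{\left(K \right)} = 2 K^{2}$ ($x{\left(K \right)} = K 2 K = 2 K^{2}$)
$Y = 1$
$0 x{\left(8 \right)} + Y = 0 \cdot 2 \cdot 8^{2} + 1 = 0 \cdot 2 \cdot 64 + 1 = 0 \cdot 128 + 1 = 0 + 1 = 1$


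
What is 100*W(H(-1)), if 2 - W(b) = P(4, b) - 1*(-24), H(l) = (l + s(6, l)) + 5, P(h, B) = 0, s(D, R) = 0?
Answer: -2200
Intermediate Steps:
H(l) = 5 + l (H(l) = (l + 0) + 5 = l + 5 = 5 + l)
W(b) = -22 (W(b) = 2 - (0 - 1*(-24)) = 2 - (0 + 24) = 2 - 1*24 = 2 - 24 = -22)
100*W(H(-1)) = 100*(-22) = -2200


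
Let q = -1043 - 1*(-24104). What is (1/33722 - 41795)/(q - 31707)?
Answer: 469803663/97186804 ≈ 4.8340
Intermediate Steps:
q = 23061 (q = -1043 + 24104 = 23061)
(1/33722 - 41795)/(q - 31707) = (1/33722 - 41795)/(23061 - 31707) = (1/33722 - 41795)/(-8646) = -1409410989/33722*(-1/8646) = 469803663/97186804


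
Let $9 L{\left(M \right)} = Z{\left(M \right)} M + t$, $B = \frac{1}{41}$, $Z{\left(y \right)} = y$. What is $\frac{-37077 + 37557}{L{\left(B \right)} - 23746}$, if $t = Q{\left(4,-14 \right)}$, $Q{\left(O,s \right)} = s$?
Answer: $- \frac{7261920}{359276767} \approx -0.020213$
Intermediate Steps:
$t = -14$
$B = \frac{1}{41} \approx 0.02439$
$L{\left(M \right)} = - \frac{14}{9} + \frac{M^{2}}{9}$ ($L{\left(M \right)} = \frac{M M - 14}{9} = \frac{M^{2} - 14}{9} = \frac{-14 + M^{2}}{9} = - \frac{14}{9} + \frac{M^{2}}{9}$)
$\frac{-37077 + 37557}{L{\left(B \right)} - 23746} = \frac{-37077 + 37557}{\left(- \frac{14}{9} + \frac{1}{9 \cdot 1681}\right) - 23746} = \frac{480}{\left(- \frac{14}{9} + \frac{1}{9} \cdot \frac{1}{1681}\right) - 23746} = \frac{480}{\left(- \frac{14}{9} + \frac{1}{15129}\right) - 23746} = \frac{480}{- \frac{23533}{15129} - 23746} = \frac{480}{- \frac{359276767}{15129}} = 480 \left(- \frac{15129}{359276767}\right) = - \frac{7261920}{359276767}$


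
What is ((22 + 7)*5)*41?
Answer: 5945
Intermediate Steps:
((22 + 7)*5)*41 = (29*5)*41 = 145*41 = 5945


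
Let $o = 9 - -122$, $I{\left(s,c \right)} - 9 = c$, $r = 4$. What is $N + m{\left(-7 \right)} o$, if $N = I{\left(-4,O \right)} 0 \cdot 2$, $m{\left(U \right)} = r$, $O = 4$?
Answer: $524$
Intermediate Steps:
$I{\left(s,c \right)} = 9 + c$
$m{\left(U \right)} = 4$
$o = 131$ ($o = 9 + 122 = 131$)
$N = 0$ ($N = \left(9 + 4\right) 0 \cdot 2 = 13 \cdot 0 \cdot 2 = 0 \cdot 2 = 0$)
$N + m{\left(-7 \right)} o = 0 + 4 \cdot 131 = 0 + 524 = 524$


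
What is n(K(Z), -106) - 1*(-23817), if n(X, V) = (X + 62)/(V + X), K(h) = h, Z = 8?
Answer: 166714/7 ≈ 23816.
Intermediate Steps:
n(X, V) = (62 + X)/(V + X)
n(K(Z), -106) - 1*(-23817) = (62 + 8)/(-106 + 8) - 1*(-23817) = 70/(-98) + 23817 = -1/98*70 + 23817 = -5/7 + 23817 = 166714/7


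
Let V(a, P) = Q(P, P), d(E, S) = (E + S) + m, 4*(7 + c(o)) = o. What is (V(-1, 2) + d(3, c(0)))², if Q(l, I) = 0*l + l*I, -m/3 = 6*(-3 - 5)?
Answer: 20736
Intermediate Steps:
m = 144 (m = -18*(-3 - 5) = -18*(-8) = -3*(-48) = 144)
c(o) = -7 + o/4
d(E, S) = 144 + E + S (d(E, S) = (E + S) + 144 = 144 + E + S)
Q(l, I) = I*l (Q(l, I) = 0 + I*l = I*l)
V(a, P) = P² (V(a, P) = P*P = P²)
(V(-1, 2) + d(3, c(0)))² = (2² + (144 + 3 + (-7 + (¼)*0)))² = (4 + (144 + 3 + (-7 + 0)))² = (4 + (144 + 3 - 7))² = (4 + 140)² = 144² = 20736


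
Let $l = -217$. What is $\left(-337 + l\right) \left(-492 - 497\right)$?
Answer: $547906$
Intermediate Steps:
$\left(-337 + l\right) \left(-492 - 497\right) = \left(-337 - 217\right) \left(-492 - 497\right) = \left(-554\right) \left(-989\right) = 547906$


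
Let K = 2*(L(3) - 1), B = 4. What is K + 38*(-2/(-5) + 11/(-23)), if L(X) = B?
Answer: 348/115 ≈ 3.0261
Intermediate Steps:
L(X) = 4
K = 6 (K = 2*(4 - 1) = 2*3 = 6)
K + 38*(-2/(-5) + 11/(-23)) = 6 + 38*(-2/(-5) + 11/(-23)) = 6 + 38*(-2*(-⅕) + 11*(-1/23)) = 6 + 38*(⅖ - 11/23) = 6 + 38*(-9/115) = 6 - 342/115 = 348/115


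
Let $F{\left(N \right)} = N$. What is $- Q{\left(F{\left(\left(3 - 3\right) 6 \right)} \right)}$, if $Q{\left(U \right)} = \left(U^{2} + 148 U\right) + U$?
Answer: $0$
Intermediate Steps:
$Q{\left(U \right)} = U^{2} + 149 U$
$- Q{\left(F{\left(\left(3 - 3\right) 6 \right)} \right)} = - \left(3 - 3\right) 6 \left(149 + \left(3 - 3\right) 6\right) = - 0 \cdot 6 \left(149 + 0 \cdot 6\right) = - 0 \left(149 + 0\right) = - 0 \cdot 149 = \left(-1\right) 0 = 0$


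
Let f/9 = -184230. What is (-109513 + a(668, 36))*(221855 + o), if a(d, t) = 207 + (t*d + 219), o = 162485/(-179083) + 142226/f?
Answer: -2800997030559910314419/148466074905 ≈ -1.8866e+10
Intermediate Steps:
f = -1658070 (f = 9*(-184230) = -1658070)
o = -147440881354/148466074905 (o = 162485/(-179083) + 142226/(-1658070) = 162485*(-1/179083) + 142226*(-1/1658070) = -162485/179083 - 71113/829035 = -147440881354/148466074905 ≈ -0.99309)
a(d, t) = 426 + d*t (a(d, t) = 207 + (d*t + 219) = 207 + (219 + d*t) = 426 + d*t)
(-109513 + a(668, 36))*(221855 + o) = (-109513 + (426 + 668*36))*(221855 - 147440881354/148466074905) = (-109513 + (426 + 24048))*(32937793607167421/148466074905) = (-109513 + 24474)*(32937793607167421/148466074905) = -85039*32937793607167421/148466074905 = -2800997030559910314419/148466074905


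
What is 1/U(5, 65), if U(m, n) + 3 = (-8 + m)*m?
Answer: -1/18 ≈ -0.055556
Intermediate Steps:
U(m, n) = -3 + m*(-8 + m) (U(m, n) = -3 + (-8 + m)*m = -3 + m*(-8 + m))
1/U(5, 65) = 1/(-3 + 5² - 8*5) = 1/(-3 + 25 - 40) = 1/(-18) = -1/18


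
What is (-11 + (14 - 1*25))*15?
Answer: -330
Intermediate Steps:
(-11 + (14 - 1*25))*15 = (-11 + (14 - 25))*15 = (-11 - 11)*15 = -22*15 = -330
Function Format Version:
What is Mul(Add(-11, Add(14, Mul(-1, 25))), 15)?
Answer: -330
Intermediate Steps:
Mul(Add(-11, Add(14, Mul(-1, 25))), 15) = Mul(Add(-11, Add(14, -25)), 15) = Mul(Add(-11, -11), 15) = Mul(-22, 15) = -330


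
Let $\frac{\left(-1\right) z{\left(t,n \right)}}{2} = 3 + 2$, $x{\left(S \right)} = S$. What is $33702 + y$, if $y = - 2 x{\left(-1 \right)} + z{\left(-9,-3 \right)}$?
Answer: $33694$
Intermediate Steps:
$z{\left(t,n \right)} = -10$ ($z{\left(t,n \right)} = - 2 \left(3 + 2\right) = \left(-2\right) 5 = -10$)
$y = -8$ ($y = \left(-2\right) \left(-1\right) - 10 = 2 - 10 = -8$)
$33702 + y = 33702 - 8 = 33694$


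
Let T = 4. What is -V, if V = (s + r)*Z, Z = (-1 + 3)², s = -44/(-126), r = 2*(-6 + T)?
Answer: 920/63 ≈ 14.603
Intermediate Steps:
r = -4 (r = 2*(-6 + 4) = 2*(-2) = -4)
s = 22/63 (s = -44*(-1/126) = 22/63 ≈ 0.34921)
Z = 4 (Z = 2² = 4)
V = -920/63 (V = (22/63 - 4)*4 = -230/63*4 = -920/63 ≈ -14.603)
-V = -1*(-920/63) = 920/63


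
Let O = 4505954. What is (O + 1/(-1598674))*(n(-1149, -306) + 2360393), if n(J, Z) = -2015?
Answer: 772213517783959005/72667 ≈ 1.0627e+13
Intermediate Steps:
(O + 1/(-1598674))*(n(-1149, -306) + 2360393) = (4505954 + 1/(-1598674))*(-2015 + 2360393) = (4505954 - 1/1598674)*2358378 = (7203551504995/1598674)*2358378 = 772213517783959005/72667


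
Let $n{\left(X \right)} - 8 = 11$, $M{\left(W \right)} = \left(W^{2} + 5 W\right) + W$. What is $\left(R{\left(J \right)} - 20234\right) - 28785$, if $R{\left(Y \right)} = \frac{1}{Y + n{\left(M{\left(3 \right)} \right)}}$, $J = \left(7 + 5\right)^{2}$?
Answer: $- \frac{7990096}{163} \approx -49019.0$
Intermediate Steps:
$J = 144$ ($J = 12^{2} = 144$)
$M{\left(W \right)} = W^{2} + 6 W$
$n{\left(X \right)} = 19$ ($n{\left(X \right)} = 8 + 11 = 19$)
$R{\left(Y \right)} = \frac{1}{19 + Y}$ ($R{\left(Y \right)} = \frac{1}{Y + 19} = \frac{1}{19 + Y}$)
$\left(R{\left(J \right)} - 20234\right) - 28785 = \left(\frac{1}{19 + 144} - 20234\right) - 28785 = \left(\frac{1}{163} - 20234\right) - 28785 = - \frac{3298141}{163} - 28785 = - \frac{7990096}{163}$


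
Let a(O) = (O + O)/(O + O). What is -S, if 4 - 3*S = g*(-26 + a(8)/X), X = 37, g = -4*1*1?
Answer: 1232/37 ≈ 33.297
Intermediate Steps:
a(O) = 1 (a(O) = (2*O)/((2*O)) = (2*O)*(1/(2*O)) = 1)
g = -4 (g = -4*1 = -4)
S = -1232/37 (S = 4/3 - (-4)*(-26 + 1/37)/3 = 4/3 - (-4)*(-961)/(3*37) = 4/3 - ⅓*3844/37 = 4/3 - 3844/111 = -1232/37 ≈ -33.297)
-S = -1*(-1232/37) = 1232/37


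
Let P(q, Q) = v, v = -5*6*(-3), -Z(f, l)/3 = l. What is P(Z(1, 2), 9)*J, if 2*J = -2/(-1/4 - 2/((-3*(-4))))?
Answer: 216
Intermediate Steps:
Z(f, l) = -3*l
J = 12/5 (J = (-2/(-1/4 - 2/((-3*(-4)))))/2 = (-2/(-1*1/4 - 2/12))/2 = (-2/(-1/4 - 2*1/12))/2 = (-2/(-1/4 - 1/6))/2 = (-2/(-5/12))/2 = (-2*(-12/5))/2 = (1/2)*(24/5) = 12/5 ≈ 2.4000)
v = 90 (v = -30*(-3) = 90)
P(q, Q) = 90
P(Z(1, 2), 9)*J = 90*(12/5) = 216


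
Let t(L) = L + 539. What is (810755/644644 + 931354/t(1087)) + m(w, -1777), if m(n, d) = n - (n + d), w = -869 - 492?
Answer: 112015714477/47645052 ≈ 2351.0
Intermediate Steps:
t(L) = 539 + L
w = -1361
m(n, d) = -d (m(n, d) = n - (d + n) = n + (-d - n) = -d)
(810755/644644 + 931354/t(1087)) + m(w, -1777) = (810755/644644 + 931354/(539 + 1087)) - 1*(-1777) = (810755*(1/644644) + 931354/1626) + 1777 = (73705/58604 + 931354*(1/1626)) + 1777 = (73705/58604 + 465677/813) + 1777 = 27350457073/47645052 + 1777 = 112015714477/47645052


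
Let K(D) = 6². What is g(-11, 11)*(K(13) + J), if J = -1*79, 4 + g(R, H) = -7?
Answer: 473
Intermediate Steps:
g(R, H) = -11 (g(R, H) = -4 - 7 = -11)
K(D) = 36
J = -79
g(-11, 11)*(K(13) + J) = -11*(36 - 79) = -11*(-43) = 473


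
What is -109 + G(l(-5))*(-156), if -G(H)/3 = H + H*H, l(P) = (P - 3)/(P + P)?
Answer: 14123/25 ≈ 564.92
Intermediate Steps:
l(P) = (-3 + P)/(2*P) (l(P) = (-3 + P)/((2*P)) = (-3 + P)*(1/(2*P)) = (-3 + P)/(2*P))
G(H) = -3*H - 3*H² (G(H) = -3*(H + H*H) = -3*(H + H²) = -3*H - 3*H²)
-109 + G(l(-5))*(-156) = -109 - 3*(½)*(-3 - 5)/(-5)*(1 + (½)*(-3 - 5)/(-5))*(-156) = -109 - 3*(½)*(-⅕)*(-8)*(1 + (½)*(-⅕)*(-8))*(-156) = -109 - 3*⅘*(1 + ⅘)*(-156) = -109 - 3*⅘*9/5*(-156) = -109 - 108/25*(-156) = -109 + 16848/25 = 14123/25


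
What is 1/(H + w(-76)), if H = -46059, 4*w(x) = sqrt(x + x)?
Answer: -92118/4242862981 - I*sqrt(38)/4242862981 ≈ -2.1711e-5 - 1.4529e-9*I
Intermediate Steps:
w(x) = sqrt(2)*sqrt(x)/4 (w(x) = sqrt(x + x)/4 = sqrt(2*x)/4 = (sqrt(2)*sqrt(x))/4 = sqrt(2)*sqrt(x)/4)
1/(H + w(-76)) = 1/(-46059 + sqrt(2)*sqrt(-76)/4) = 1/(-46059 + sqrt(2)*(2*I*sqrt(19))/4) = 1/(-46059 + I*sqrt(38)/2)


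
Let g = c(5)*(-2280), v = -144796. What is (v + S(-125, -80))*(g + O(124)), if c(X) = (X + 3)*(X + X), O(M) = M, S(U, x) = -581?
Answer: 26498738052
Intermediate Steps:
c(X) = 2*X*(3 + X) (c(X) = (3 + X)*(2*X) = 2*X*(3 + X))
g = -182400 (g = (2*5*(3 + 5))*(-2280) = (2*5*8)*(-2280) = 80*(-2280) = -182400)
(v + S(-125, -80))*(g + O(124)) = (-144796 - 581)*(-182400 + 124) = -145377*(-182276) = 26498738052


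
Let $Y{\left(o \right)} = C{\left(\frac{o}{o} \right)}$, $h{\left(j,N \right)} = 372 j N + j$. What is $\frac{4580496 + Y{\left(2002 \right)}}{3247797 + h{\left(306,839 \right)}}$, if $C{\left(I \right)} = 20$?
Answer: $\frac{4580516}{98753151} \approx 0.046384$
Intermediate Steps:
$h{\left(j,N \right)} = j + 372 N j$ ($h{\left(j,N \right)} = 372 N j + j = j + 372 N j$)
$Y{\left(o \right)} = 20$
$\frac{4580496 + Y{\left(2002 \right)}}{3247797 + h{\left(306,839 \right)}} = \frac{4580496 + 20}{3247797 + 306 \left(1 + 372 \cdot 839\right)} = \frac{4580516}{3247797 + 306 \left(1 + 312108\right)} = \frac{4580516}{3247797 + 306 \cdot 312109} = \frac{4580516}{3247797 + 95505354} = \frac{4580516}{98753151}$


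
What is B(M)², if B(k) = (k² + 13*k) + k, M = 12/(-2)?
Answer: 2304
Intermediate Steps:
M = -6 (M = 12*(-½) = -6)
B(k) = k² + 14*k
B(M)² = (-6*(14 - 6))² = (-6*8)² = (-48)² = 2304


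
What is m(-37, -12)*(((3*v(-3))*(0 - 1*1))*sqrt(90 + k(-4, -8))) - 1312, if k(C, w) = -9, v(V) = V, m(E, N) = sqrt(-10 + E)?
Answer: -1312 + 81*I*sqrt(47) ≈ -1312.0 + 555.31*I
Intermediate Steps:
m(-37, -12)*(((3*v(-3))*(0 - 1*1))*sqrt(90 + k(-4, -8))) - 1312 = sqrt(-10 - 37)*(((3*(-3))*(0 - 1*1))*sqrt(90 - 9)) - 1312 = sqrt(-47)*((-9*(0 - 1))*sqrt(81)) - 1312 = (I*sqrt(47))*(-9*(-1)*9) - 1312 = (I*sqrt(47))*(9*9) - 1312 = (I*sqrt(47))*81 - 1312 = 81*I*sqrt(47) - 1312 = -1312 + 81*I*sqrt(47)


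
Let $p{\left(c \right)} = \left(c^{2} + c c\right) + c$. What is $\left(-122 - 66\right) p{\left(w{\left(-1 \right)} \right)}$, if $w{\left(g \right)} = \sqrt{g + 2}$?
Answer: $-564$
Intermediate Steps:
$w{\left(g \right)} = \sqrt{2 + g}$
$p{\left(c \right)} = c + 2 c^{2}$ ($p{\left(c \right)} = \left(c^{2} + c^{2}\right) + c = 2 c^{2} + c = c + 2 c^{2}$)
$\left(-122 - 66\right) p{\left(w{\left(-1 \right)} \right)} = \left(-122 - 66\right) \sqrt{2 - 1} \left(1 + 2 \sqrt{2 - 1}\right) = - 188 \sqrt{1} \left(1 + 2 \sqrt{1}\right) = - 188 \cdot 1 \left(1 + 2 \cdot 1\right) = - 188 \cdot 1 \left(1 + 2\right) = - 188 \cdot 1 \cdot 3 = \left(-188\right) 3 = -564$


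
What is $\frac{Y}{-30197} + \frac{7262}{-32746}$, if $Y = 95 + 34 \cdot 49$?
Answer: $- \frac{138478160}{494415481} \approx -0.28008$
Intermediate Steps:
$Y = 1761$ ($Y = 95 + 1666 = 1761$)
$\frac{Y}{-30197} + \frac{7262}{-32746} = \frac{1761}{-30197} + \frac{7262}{-32746} = 1761 \left(- \frac{1}{30197}\right) + 7262 \left(- \frac{1}{32746}\right) = - \frac{1761}{30197} - \frac{3631}{16373} = - \frac{138478160}{494415481}$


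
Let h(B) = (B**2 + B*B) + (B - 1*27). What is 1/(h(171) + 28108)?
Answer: 1/86734 ≈ 1.1529e-5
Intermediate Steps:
h(B) = -27 + B + 2*B**2 (h(B) = (B**2 + B**2) + (B - 27) = 2*B**2 + (-27 + B) = -27 + B + 2*B**2)
1/(h(171) + 28108) = 1/((-27 + 171 + 2*171**2) + 28108) = 1/((-27 + 171 + 2*29241) + 28108) = 1/((-27 + 171 + 58482) + 28108) = 1/(58626 + 28108) = 1/86734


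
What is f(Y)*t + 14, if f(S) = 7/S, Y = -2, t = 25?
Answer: -147/2 ≈ -73.500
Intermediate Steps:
f(Y)*t + 14 = (7/(-2))*25 + 14 = (7*(-½))*25 + 14 = -7/2*25 + 14 = -175/2 + 14 = -147/2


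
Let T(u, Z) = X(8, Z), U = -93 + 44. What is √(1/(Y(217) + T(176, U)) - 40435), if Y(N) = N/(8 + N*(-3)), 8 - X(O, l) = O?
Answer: I*√1904183246/217 ≈ 201.09*I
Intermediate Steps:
X(O, l) = 8 - O
Y(N) = N/(8 - 3*N)
U = -49
T(u, Z) = 0 (T(u, Z) = 8 - 1*8 = 8 - 8 = 0)
√(1/(Y(217) + T(176, U)) - 40435) = √(1/(-1*217/(-8 + 3*217) + 0) - 40435) = √(1/(-1*217/(-8 + 651) + 0) - 40435) = √(1/(-1*217/643 + 0) - 40435) = √(1/(-1*217*1/643 + 0) - 40435) = √(1/(-217/643 + 0) - 40435) = √(1/(-217/643) - 40435) = √(-643/217 - 40435) = √(-8775038/217) = I*√1904183246/217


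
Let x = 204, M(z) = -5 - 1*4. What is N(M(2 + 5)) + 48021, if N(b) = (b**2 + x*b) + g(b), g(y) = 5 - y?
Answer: 46280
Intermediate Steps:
M(z) = -9 (M(z) = -5 - 4 = -9)
N(b) = 5 + b**2 + 203*b (N(b) = (b**2 + 204*b) + (5 - b) = 5 + b**2 + 203*b)
N(M(2 + 5)) + 48021 = (5 + (-9)**2 + 203*(-9)) + 48021 = (5 + 81 - 1827) + 48021 = -1741 + 48021 = 46280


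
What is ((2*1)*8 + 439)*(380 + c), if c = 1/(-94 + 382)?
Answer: 49795655/288 ≈ 1.7290e+5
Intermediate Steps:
c = 1/288 ≈ 0.0034722
((2*1)*8 + 439)*(380 + c) = ((2*1)*8 + 439)*(380 + 1/288) = (2*8 + 439)*(109441/288) = (16 + 439)*(109441/288) = 455*(109441/288) = 49795655/288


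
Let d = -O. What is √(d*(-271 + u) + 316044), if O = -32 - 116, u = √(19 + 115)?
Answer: 2*√(68984 + 37*√134) ≈ 526.92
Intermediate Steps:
u = √134 ≈ 11.576
O = -148
d = 148 (d = -1*(-148) = 148)
√(d*(-271 + u) + 316044) = √(148*(-271 + √134) + 316044) = √((-40108 + 148*√134) + 316044) = √(275936 + 148*√134)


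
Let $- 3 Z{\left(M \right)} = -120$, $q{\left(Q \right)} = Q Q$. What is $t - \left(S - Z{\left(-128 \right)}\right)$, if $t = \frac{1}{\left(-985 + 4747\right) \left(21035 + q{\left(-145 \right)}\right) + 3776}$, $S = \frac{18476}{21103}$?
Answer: $\frac{130644536592527}{3339201466088} \approx 39.125$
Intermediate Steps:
$q{\left(Q \right)} = Q^{2}$
$Z{\left(M \right)} = 40$ ($Z{\left(M \right)} = \left(- \frac{1}{3}\right) \left(-120\right) = 40$)
$S = \frac{18476}{21103}$ ($S = 18476 \cdot \frac{1}{21103} = \frac{18476}{21103} \approx 0.87551$)
$t = \frac{1}{158233496}$ ($t = \frac{1}{\left(-985 + 4747\right) \left(21035 + \left(-145\right)^{2}\right) + 3776} = \frac{1}{3762 \left(21035 + 21025\right) + 3776} = \frac{1}{3762 \cdot 42060 + 3776} = \frac{1}{158229720 + 3776} = \frac{1}{158233496} \approx 6.3198 \cdot 10^{-9}$)
$t - \left(S - Z{\left(-128 \right)}\right) = \frac{1}{158233496} - \left(\frac{18476}{21103} - 40\right) = \frac{1}{158233496} - - \frac{825644}{21103} = \frac{1}{158233496} + \frac{825644}{21103} = \frac{130644536592527}{3339201466088}$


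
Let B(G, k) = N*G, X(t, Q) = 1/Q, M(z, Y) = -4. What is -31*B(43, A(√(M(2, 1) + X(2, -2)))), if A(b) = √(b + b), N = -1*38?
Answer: 50654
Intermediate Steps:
N = -38
A(b) = √2*√b (A(b) = √(2*b) = √2*√b)
B(G, k) = -38*G
-31*B(43, A(√(M(2, 1) + X(2, -2)))) = -(-1178)*43 = -31*(-1634) = 50654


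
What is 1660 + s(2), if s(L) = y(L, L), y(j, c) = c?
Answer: 1662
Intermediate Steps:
s(L) = L
1660 + s(2) = 1660 + 2 = 1662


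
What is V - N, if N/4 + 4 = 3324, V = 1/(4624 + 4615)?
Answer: -122693919/9239 ≈ -13280.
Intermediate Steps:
V = 1/9239 ≈ 0.00010824
N = 13280 (N = -16 + 4*3324 = -16 + 13296 = 13280)
V - N = 1/9239 - 1*13280 = 1/9239 - 13280 = -122693919/9239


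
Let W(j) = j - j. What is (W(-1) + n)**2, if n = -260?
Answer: 67600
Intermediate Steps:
W(j) = 0
(W(-1) + n)**2 = (0 - 260)**2 = (-260)**2 = 67600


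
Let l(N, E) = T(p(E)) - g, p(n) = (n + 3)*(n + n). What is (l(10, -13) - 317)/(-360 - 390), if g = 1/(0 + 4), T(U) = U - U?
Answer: 423/1000 ≈ 0.42300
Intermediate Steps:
p(n) = 2*n*(3 + n) (p(n) = (3 + n)*(2*n) = 2*n*(3 + n))
T(U) = 0
g = ¼ (g = 1/4 = ¼ ≈ 0.25000)
l(N, E) = -¼ (l(N, E) = 0 - 1*¼ = 0 - ¼ = -¼)
(l(10, -13) - 317)/(-360 - 390) = (-¼ - 317)/(-360 - 390) = -1269/4/(-750) = -1269/4*(-1/750) = 423/1000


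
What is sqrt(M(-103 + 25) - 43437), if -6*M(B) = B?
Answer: 4*I*sqrt(2714) ≈ 208.38*I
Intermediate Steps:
M(B) = -B/6
sqrt(M(-103 + 25) - 43437) = sqrt(-(-103 + 25)/6 - 43437) = sqrt(-1/6*(-78) - 43437) = sqrt(13 - 43437) = sqrt(-43424) = 4*I*sqrt(2714)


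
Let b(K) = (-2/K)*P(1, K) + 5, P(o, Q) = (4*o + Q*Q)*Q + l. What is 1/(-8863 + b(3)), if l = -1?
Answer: -3/26650 ≈ -0.00011257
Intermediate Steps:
P(o, Q) = -1 + Q*(Q**2 + 4*o) (P(o, Q) = (4*o + Q*Q)*Q - 1 = (4*o + Q**2)*Q - 1 = (Q**2 + 4*o)*Q - 1 = Q*(Q**2 + 4*o) - 1 = -1 + Q*(Q**2 + 4*o))
b(K) = 5 - 2*(-1 + K**3 + 4*K)/K (b(K) = (-2/K)*(-1 + K**3 + 4*K*1) + 5 = (-2/K)*(-1 + K**3 + 4*K) + 5 = -2*(-1 + K**3 + 4*K)/K + 5 = 5 - 2*(-1 + K**3 + 4*K)/K)
1/(-8863 + b(3)) = 1/(-8863 + (-3 - 2*3**2 + 2/3)) = 1/(-8863 + (-3 - 2*9 + 2*(1/3))) = 1/(-8863 + (-3 - 18 + 2/3)) = 1/(-8863 - 61/3) = 1/(-26650/3) = -3/26650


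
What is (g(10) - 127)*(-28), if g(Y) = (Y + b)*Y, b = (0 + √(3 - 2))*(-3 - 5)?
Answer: 2996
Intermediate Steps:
b = -8 (b = (0 + √1)*(-8) = (0 + 1)*(-8) = 1*(-8) = -8)
g(Y) = Y*(-8 + Y) (g(Y) = (Y - 8)*Y = (-8 + Y)*Y = Y*(-8 + Y))
(g(10) - 127)*(-28) = (10*(-8 + 10) - 127)*(-28) = (10*2 - 127)*(-28) = (20 - 127)*(-28) = -107*(-28) = 2996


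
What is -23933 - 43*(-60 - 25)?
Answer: -20278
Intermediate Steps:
-23933 - 43*(-60 - 25) = -23933 - 43*(-85) = -23933 + 3655 = -20278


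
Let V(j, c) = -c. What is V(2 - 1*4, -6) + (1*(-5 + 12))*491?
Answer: 3443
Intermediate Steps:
V(2 - 1*4, -6) + (1*(-5 + 12))*491 = -1*(-6) + (1*(-5 + 12))*491 = 6 + (1*7)*491 = 6 + 7*491 = 6 + 3437 = 3443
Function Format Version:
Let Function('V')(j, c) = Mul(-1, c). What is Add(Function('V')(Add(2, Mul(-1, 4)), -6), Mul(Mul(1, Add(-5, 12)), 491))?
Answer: 3443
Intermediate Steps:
Add(Function('V')(Add(2, Mul(-1, 4)), -6), Mul(Mul(1, Add(-5, 12)), 491)) = Add(Mul(-1, -6), Mul(Mul(1, Add(-5, 12)), 491)) = Add(6, Mul(Mul(1, 7), 491)) = Add(6, Mul(7, 491)) = Add(6, 3437) = 3443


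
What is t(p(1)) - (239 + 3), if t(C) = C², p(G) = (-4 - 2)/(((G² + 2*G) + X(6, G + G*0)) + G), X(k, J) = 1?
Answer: -6014/25 ≈ -240.56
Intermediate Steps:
p(G) = -6/(1 + G² + 3*G) (p(G) = (-4 - 2)/(((G² + 2*G) + 1) + G) = -6/((1 + G² + 2*G) + G) = -6/(1 + G² + 3*G))
t(p(1)) - (239 + 3) = (-6/(1 + 1² + 3*1))² - (239 + 3) = (-6/(1 + 1 + 3))² - 1*242 = (-6/5)² - 242 = 36/25 - 242 = -6014/25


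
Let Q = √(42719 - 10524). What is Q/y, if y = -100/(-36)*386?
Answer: 9*√32195/9650 ≈ 0.16734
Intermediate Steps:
Q = √32195 ≈ 179.43
y = 9650/9 (y = -100*(-1/36)*386 = (25/9)*386 = 9650/9 ≈ 1072.2)
Q/y = √32195/(9650/9) = √32195*(9/9650) = 9*√32195/9650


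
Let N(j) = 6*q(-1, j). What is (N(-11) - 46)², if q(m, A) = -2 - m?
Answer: 2704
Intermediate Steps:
N(j) = -6 (N(j) = 6*(-2 - 1*(-1)) = 6*(-2 + 1) = 6*(-1) = -6)
(N(-11) - 46)² = (-6 - 46)² = (-52)² = 2704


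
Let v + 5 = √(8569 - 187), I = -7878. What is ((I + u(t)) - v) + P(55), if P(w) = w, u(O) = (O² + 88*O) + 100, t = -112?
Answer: -5030 - √8382 ≈ -5121.6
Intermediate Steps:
u(O) = 100 + O² + 88*O
v = -5 + √8382 (v = -5 + √(8569 - 187) = -5 + √8382 ≈ 86.553)
((I + u(t)) - v) + P(55) = ((-7878 + (100 + (-112)² + 88*(-112))) - (-5 + √8382)) + 55 = ((-7878 + (100 + 12544 - 9856)) + (5 - √8382)) + 55 = ((-7878 + 2788) + (5 - √8382)) + 55 = (-5090 + (5 - √8382)) + 55 = (-5085 - √8382) + 55 = -5030 - √8382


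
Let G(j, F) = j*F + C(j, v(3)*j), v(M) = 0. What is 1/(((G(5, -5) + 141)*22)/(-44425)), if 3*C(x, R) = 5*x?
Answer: -133275/8206 ≈ -16.241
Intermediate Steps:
C(x, R) = 5*x/3 (C(x, R) = (5*x)/3 = 5*x/3)
G(j, F) = 5*j/3 + F*j (G(j, F) = j*F + 5*j/3 = F*j + 5*j/3 = 5*j/3 + F*j)
1/(((G(5, -5) + 141)*22)/(-44425)) = 1/((((1/3)*5*(5 + 3*(-5)) + 141)*22)/(-44425)) = 1/((((1/3)*5*(5 - 15) + 141)*22)*(-1/44425)) = 1/((((1/3)*5*(-10) + 141)*22)*(-1/44425)) = 1/(((-50/3 + 141)*22)*(-1/44425)) = 1/(((373/3)*22)*(-1/44425)) = 1/((8206/3)*(-1/44425)) = 1/(-8206/133275) = -133275/8206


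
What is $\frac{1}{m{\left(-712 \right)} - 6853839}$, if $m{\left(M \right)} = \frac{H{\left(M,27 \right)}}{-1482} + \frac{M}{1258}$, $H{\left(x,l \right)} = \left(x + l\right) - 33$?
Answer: $- \frac{466089}{3194499003656} \approx -1.459 \cdot 10^{-7}$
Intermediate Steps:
$H{\left(x,l \right)} = -33 + l + x$ ($H{\left(x,l \right)} = \left(l + x\right) - 33 = -33 + l + x$)
$m{\left(M \right)} = \frac{1}{247} + \frac{56 M}{466089}$ ($m{\left(M \right)} = \frac{-33 + 27 + M}{-1482} + \frac{M}{1258} = \left(-6 + M\right) \left(- \frac{1}{1482}\right) + M \frac{1}{1258} = \left(\frac{1}{247} - \frac{M}{1482}\right) + \frac{M}{1258} = \frac{1}{247} + \frac{56 M}{466089}$)
$\frac{1}{m{\left(-712 \right)} - 6853839} = \frac{1}{\left(\frac{1}{247} + \frac{56}{466089} \left(-712\right)\right) - 6853839} = \frac{1}{\left(\frac{1}{247} - \frac{39872}{466089}\right) - 6853839} = \frac{1}{- \frac{37985}{466089} - 6853839} = \frac{1}{- \frac{3194499003656}{466089}} = - \frac{466089}{3194499003656}$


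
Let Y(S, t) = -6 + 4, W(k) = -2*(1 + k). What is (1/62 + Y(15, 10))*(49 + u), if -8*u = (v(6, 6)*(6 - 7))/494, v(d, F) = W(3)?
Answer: -2977215/30628 ≈ -97.206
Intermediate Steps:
W(k) = -2 - 2*k
v(d, F) = -8 (v(d, F) = -2 - 2*3 = -2 - 6 = -8)
Y(S, t) = -2
u = -1/494 (u = -(-8*(6 - 7))/(8*494) = -(-8*(-1))/(8*494) = -1/494 ≈ -0.0020243)
(1/62 + Y(15, 10))*(49 + u) = (1/62 - 2)*(49 - 1/494) = (1/62 - 2)*(24205/494) = -123/62*24205/494 = -2977215/30628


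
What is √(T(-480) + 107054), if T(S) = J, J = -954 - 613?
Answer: √105487 ≈ 324.79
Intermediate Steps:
J = -1567
T(S) = -1567
√(T(-480) + 107054) = √(-1567 + 107054) = √105487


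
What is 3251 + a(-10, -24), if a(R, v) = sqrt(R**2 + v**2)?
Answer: 3277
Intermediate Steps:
3251 + a(-10, -24) = 3251 + sqrt((-10)**2 + (-24)**2) = 3251 + sqrt(100 + 576) = 3251 + sqrt(676) = 3251 + 26 = 3277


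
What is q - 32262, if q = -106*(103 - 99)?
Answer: -32686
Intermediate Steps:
q = -424 (q = -106*4 = -424)
q - 32262 = -424 - 32262 = -32686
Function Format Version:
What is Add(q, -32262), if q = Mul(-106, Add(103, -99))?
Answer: -32686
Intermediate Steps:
q = -424 (q = Mul(-106, 4) = -424)
Add(q, -32262) = Add(-424, -32262) = -32686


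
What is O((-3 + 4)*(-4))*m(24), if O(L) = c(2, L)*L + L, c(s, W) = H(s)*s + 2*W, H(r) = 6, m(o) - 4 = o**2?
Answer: -11600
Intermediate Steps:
m(o) = 4 + o**2
c(s, W) = 2*W + 6*s (c(s, W) = 6*s + 2*W = 2*W + 6*s)
O(L) = L + L*(12 + 2*L) (O(L) = (2*L + 6*2)*L + L = (2*L + 12)*L + L = (12 + 2*L)*L + L = L*(12 + 2*L) + L = L + L*(12 + 2*L))
O((-3 + 4)*(-4))*m(24) = (((-3 + 4)*(-4))*(13 + 2*((-3 + 4)*(-4))))*(4 + 24**2) = ((1*(-4))*(13 + 2*(1*(-4))))*(4 + 576) = -4*(13 + 2*(-4))*580 = -4*(13 - 8)*580 = -4*5*580 = -20*580 = -11600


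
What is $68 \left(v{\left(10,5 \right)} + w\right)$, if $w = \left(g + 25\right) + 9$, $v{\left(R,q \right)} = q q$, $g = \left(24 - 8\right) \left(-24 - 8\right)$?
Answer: $-30804$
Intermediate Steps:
$g = -512$ ($g = 16 \left(-32\right) = -512$)
$v{\left(R,q \right)} = q^{2}$
$w = -478$ ($w = \left(-512 + 25\right) + 9 = -487 + 9 = -478$)
$68 \left(v{\left(10,5 \right)} + w\right) = 68 \left(5^{2} - 478\right) = 68 \left(25 - 478\right) = 68 \left(-453\right) = -30804$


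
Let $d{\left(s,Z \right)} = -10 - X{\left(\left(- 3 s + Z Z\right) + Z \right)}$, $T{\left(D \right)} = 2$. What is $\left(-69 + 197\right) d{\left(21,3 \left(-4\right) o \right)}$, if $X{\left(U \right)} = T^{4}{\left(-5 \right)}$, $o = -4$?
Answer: $-3328$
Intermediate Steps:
$X{\left(U \right)} = 16$ ($X{\left(U \right)} = 2^{4} = 16$)
$d{\left(s,Z \right)} = -26$ ($d{\left(s,Z \right)} = -10 - 16 = -26$)
$\left(-69 + 197\right) d{\left(21,3 \left(-4\right) o \right)} = \left(-69 + 197\right) \left(-26\right) = 128 \left(-26\right) = -3328$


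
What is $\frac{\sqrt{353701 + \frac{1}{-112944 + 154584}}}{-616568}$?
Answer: $- \frac{\sqrt{153319621362810}}{12836945760} \approx -0.00096458$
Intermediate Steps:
$\frac{\sqrt{353701 + \frac{1}{-112944 + 154584}}}{-616568} = \sqrt{353701 + \frac{1}{41640}} \left(- \frac{1}{616568}\right) = \sqrt{\frac{14728109641}{41640}} \left(- \frac{1}{616568}\right) = \frac{\sqrt{153319621362810}}{20820} \left(- \frac{1}{616568}\right) = - \frac{\sqrt{153319621362810}}{12836945760}$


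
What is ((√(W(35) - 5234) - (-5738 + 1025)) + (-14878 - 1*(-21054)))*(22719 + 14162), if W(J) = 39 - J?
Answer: 401597209 + 36881*I*√5230 ≈ 4.016e+8 + 2.6672e+6*I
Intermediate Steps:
((√(W(35) - 5234) - (-5738 + 1025)) + (-14878 - 1*(-21054)))*(22719 + 14162) = ((√((39 - 1*35) - 5234) - (-5738 + 1025)) + (-14878 - 1*(-21054)))*(22719 + 14162) = ((√((39 - 35) - 5234) - 1*(-4713)) + (-14878 + 21054))*36881 = ((√(4 - 5234) + 4713) + 6176)*36881 = ((√(-5230) + 4713) + 6176)*36881 = ((I*√5230 + 4713) + 6176)*36881 = ((4713 + I*√5230) + 6176)*36881 = (10889 + I*√5230)*36881 = 401597209 + 36881*I*√5230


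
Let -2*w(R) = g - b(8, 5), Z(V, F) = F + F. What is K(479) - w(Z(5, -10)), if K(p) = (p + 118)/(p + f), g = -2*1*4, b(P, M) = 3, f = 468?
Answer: -9223/1894 ≈ -4.8696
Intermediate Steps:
Z(V, F) = 2*F
g = -8 (g = -2*4 = -8)
w(R) = 11/2 (w(R) = -(-8 - 1*3)/2 = -(-8 - 3)/2 = -½*(-11) = 11/2)
K(p) = (118 + p)/(468 + p) (K(p) = (p + 118)/(p + 468) = (118 + p)/(468 + p))
K(479) - w(Z(5, -10)) = (118 + 479)/(468 + 479) - 1*11/2 = 597/947 - 11/2 = -9223/1894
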